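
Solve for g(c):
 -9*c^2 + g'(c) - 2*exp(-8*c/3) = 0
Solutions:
 g(c) = C1 + 3*c^3 - 3*exp(-8*c/3)/4


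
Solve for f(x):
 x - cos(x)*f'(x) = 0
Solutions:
 f(x) = C1 + Integral(x/cos(x), x)


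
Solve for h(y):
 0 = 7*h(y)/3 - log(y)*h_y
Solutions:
 h(y) = C1*exp(7*li(y)/3)


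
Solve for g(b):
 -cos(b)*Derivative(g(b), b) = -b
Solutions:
 g(b) = C1 + Integral(b/cos(b), b)


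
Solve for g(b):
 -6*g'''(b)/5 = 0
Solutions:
 g(b) = C1 + C2*b + C3*b^2


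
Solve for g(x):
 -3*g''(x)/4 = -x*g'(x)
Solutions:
 g(x) = C1 + C2*erfi(sqrt(6)*x/3)


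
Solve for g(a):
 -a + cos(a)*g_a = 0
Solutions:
 g(a) = C1 + Integral(a/cos(a), a)


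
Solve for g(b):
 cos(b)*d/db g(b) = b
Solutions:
 g(b) = C1 + Integral(b/cos(b), b)


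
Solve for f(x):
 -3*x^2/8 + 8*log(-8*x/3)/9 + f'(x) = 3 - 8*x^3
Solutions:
 f(x) = C1 - 2*x^4 + x^3/8 - 8*x*log(-x)/9 + x*(-24*log(2) + 8*log(3) + 35)/9


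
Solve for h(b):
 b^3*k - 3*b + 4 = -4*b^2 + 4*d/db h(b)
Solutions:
 h(b) = C1 + b^4*k/16 + b^3/3 - 3*b^2/8 + b


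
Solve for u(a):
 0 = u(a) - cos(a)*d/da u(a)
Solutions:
 u(a) = C1*sqrt(sin(a) + 1)/sqrt(sin(a) - 1)


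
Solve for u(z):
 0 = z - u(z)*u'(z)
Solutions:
 u(z) = -sqrt(C1 + z^2)
 u(z) = sqrt(C1 + z^2)


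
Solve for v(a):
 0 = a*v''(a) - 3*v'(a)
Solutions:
 v(a) = C1 + C2*a^4


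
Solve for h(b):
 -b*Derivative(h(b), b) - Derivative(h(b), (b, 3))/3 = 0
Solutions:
 h(b) = C1 + Integral(C2*airyai(-3^(1/3)*b) + C3*airybi(-3^(1/3)*b), b)


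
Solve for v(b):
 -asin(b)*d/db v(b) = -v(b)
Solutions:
 v(b) = C1*exp(Integral(1/asin(b), b))


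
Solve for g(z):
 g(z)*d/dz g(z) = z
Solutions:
 g(z) = -sqrt(C1 + z^2)
 g(z) = sqrt(C1 + z^2)


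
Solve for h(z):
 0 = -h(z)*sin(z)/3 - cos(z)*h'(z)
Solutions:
 h(z) = C1*cos(z)^(1/3)


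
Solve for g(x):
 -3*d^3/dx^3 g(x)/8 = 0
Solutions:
 g(x) = C1 + C2*x + C3*x^2


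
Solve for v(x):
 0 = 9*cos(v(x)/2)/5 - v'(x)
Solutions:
 -9*x/5 - log(sin(v(x)/2) - 1) + log(sin(v(x)/2) + 1) = C1


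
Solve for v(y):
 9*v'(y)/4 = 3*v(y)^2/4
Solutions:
 v(y) = -3/(C1 + y)


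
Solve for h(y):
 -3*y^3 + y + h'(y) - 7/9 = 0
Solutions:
 h(y) = C1 + 3*y^4/4 - y^2/2 + 7*y/9


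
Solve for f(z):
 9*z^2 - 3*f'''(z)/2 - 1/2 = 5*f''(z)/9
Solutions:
 f(z) = C1 + C2*z + C3*exp(-10*z/27) + 27*z^4/20 - 729*z^3/50 + 14706*z^2/125


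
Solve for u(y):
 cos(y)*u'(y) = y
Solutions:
 u(y) = C1 + Integral(y/cos(y), y)


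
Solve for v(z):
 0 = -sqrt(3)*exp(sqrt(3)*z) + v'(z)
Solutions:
 v(z) = C1 + exp(sqrt(3)*z)


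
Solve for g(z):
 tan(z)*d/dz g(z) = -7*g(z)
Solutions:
 g(z) = C1/sin(z)^7


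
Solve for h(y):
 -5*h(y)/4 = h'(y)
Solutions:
 h(y) = C1*exp(-5*y/4)


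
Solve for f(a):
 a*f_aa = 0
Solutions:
 f(a) = C1 + C2*a


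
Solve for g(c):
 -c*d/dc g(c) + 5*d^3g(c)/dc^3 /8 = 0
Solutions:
 g(c) = C1 + Integral(C2*airyai(2*5^(2/3)*c/5) + C3*airybi(2*5^(2/3)*c/5), c)


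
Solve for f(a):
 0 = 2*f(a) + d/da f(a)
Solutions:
 f(a) = C1*exp(-2*a)


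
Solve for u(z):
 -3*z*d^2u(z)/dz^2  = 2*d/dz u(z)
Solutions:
 u(z) = C1 + C2*z^(1/3)


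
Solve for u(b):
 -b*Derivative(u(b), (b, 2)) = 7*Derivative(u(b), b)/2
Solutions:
 u(b) = C1 + C2/b^(5/2)


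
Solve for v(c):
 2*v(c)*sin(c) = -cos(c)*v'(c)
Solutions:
 v(c) = C1*cos(c)^2


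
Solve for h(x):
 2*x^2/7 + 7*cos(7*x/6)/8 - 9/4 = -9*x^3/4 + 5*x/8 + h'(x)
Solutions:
 h(x) = C1 + 9*x^4/16 + 2*x^3/21 - 5*x^2/16 - 9*x/4 + 3*sin(7*x/6)/4


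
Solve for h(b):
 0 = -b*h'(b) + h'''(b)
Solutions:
 h(b) = C1 + Integral(C2*airyai(b) + C3*airybi(b), b)


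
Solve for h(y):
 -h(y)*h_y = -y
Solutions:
 h(y) = -sqrt(C1 + y^2)
 h(y) = sqrt(C1 + y^2)


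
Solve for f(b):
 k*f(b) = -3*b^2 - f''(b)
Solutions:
 f(b) = C1*exp(-b*sqrt(-k)) + C2*exp(b*sqrt(-k)) - 3*b^2/k + 6/k^2


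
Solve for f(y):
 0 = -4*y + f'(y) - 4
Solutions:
 f(y) = C1 + 2*y^2 + 4*y


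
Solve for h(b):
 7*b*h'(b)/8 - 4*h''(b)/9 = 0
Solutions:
 h(b) = C1 + C2*erfi(3*sqrt(7)*b/8)


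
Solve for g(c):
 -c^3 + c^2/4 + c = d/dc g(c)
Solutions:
 g(c) = C1 - c^4/4 + c^3/12 + c^2/2


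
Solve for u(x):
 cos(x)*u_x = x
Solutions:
 u(x) = C1 + Integral(x/cos(x), x)


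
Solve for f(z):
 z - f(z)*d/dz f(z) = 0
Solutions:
 f(z) = -sqrt(C1 + z^2)
 f(z) = sqrt(C1 + z^2)


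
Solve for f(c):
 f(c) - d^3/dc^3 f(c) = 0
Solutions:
 f(c) = C3*exp(c) + (C1*sin(sqrt(3)*c/2) + C2*cos(sqrt(3)*c/2))*exp(-c/2)


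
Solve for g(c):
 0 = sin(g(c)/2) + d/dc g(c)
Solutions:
 g(c) = -2*acos((-C1 - exp(c))/(C1 - exp(c))) + 4*pi
 g(c) = 2*acos((-C1 - exp(c))/(C1 - exp(c)))


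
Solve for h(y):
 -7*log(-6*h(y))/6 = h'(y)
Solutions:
 6*Integral(1/(log(-_y) + log(6)), (_y, h(y)))/7 = C1 - y


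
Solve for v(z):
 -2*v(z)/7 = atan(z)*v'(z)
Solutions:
 v(z) = C1*exp(-2*Integral(1/atan(z), z)/7)


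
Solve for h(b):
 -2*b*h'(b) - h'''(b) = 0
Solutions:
 h(b) = C1 + Integral(C2*airyai(-2^(1/3)*b) + C3*airybi(-2^(1/3)*b), b)


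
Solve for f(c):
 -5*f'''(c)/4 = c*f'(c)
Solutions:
 f(c) = C1 + Integral(C2*airyai(-10^(2/3)*c/5) + C3*airybi(-10^(2/3)*c/5), c)


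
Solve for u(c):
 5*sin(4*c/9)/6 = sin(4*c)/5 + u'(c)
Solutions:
 u(c) = C1 - 15*cos(4*c/9)/8 + cos(4*c)/20


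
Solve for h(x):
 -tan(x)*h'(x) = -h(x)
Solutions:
 h(x) = C1*sin(x)


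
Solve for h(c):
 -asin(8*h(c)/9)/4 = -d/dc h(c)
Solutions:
 Integral(1/asin(8*_y/9), (_y, h(c))) = C1 + c/4


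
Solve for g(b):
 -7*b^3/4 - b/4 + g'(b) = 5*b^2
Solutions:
 g(b) = C1 + 7*b^4/16 + 5*b^3/3 + b^2/8


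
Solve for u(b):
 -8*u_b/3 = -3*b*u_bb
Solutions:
 u(b) = C1 + C2*b^(17/9)


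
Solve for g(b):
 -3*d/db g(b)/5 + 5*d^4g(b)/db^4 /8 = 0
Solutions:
 g(b) = C1 + C4*exp(2*15^(1/3)*b/5) + (C2*sin(3^(5/6)*5^(1/3)*b/5) + C3*cos(3^(5/6)*5^(1/3)*b/5))*exp(-15^(1/3)*b/5)


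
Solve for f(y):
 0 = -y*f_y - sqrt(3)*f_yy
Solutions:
 f(y) = C1 + C2*erf(sqrt(2)*3^(3/4)*y/6)


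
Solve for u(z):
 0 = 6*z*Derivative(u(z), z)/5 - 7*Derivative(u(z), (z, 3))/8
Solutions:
 u(z) = C1 + Integral(C2*airyai(2*35^(2/3)*6^(1/3)*z/35) + C3*airybi(2*35^(2/3)*6^(1/3)*z/35), z)


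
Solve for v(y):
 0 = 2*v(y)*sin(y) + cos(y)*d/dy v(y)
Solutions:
 v(y) = C1*cos(y)^2


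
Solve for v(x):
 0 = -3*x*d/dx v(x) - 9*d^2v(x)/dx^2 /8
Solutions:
 v(x) = C1 + C2*erf(2*sqrt(3)*x/3)


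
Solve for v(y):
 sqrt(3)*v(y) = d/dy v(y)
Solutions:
 v(y) = C1*exp(sqrt(3)*y)


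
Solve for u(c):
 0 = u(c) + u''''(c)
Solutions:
 u(c) = (C1*sin(sqrt(2)*c/2) + C2*cos(sqrt(2)*c/2))*exp(-sqrt(2)*c/2) + (C3*sin(sqrt(2)*c/2) + C4*cos(sqrt(2)*c/2))*exp(sqrt(2)*c/2)


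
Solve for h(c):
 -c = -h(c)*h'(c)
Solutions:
 h(c) = -sqrt(C1 + c^2)
 h(c) = sqrt(C1 + c^2)


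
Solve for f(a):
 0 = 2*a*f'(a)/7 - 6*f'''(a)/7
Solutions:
 f(a) = C1 + Integral(C2*airyai(3^(2/3)*a/3) + C3*airybi(3^(2/3)*a/3), a)


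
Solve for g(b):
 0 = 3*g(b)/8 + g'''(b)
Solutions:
 g(b) = C3*exp(-3^(1/3)*b/2) + (C1*sin(3^(5/6)*b/4) + C2*cos(3^(5/6)*b/4))*exp(3^(1/3)*b/4)


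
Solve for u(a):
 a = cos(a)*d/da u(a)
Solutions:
 u(a) = C1 + Integral(a/cos(a), a)


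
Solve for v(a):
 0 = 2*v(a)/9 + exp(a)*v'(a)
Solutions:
 v(a) = C1*exp(2*exp(-a)/9)


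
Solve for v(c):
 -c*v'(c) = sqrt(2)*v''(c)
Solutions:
 v(c) = C1 + C2*erf(2^(1/4)*c/2)


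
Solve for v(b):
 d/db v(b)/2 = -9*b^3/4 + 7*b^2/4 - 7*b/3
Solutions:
 v(b) = C1 - 9*b^4/8 + 7*b^3/6 - 7*b^2/3


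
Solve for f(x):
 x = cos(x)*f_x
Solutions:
 f(x) = C1 + Integral(x/cos(x), x)


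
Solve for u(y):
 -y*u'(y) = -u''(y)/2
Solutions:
 u(y) = C1 + C2*erfi(y)


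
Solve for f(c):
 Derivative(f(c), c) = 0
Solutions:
 f(c) = C1


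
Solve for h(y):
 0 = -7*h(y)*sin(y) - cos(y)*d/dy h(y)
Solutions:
 h(y) = C1*cos(y)^7


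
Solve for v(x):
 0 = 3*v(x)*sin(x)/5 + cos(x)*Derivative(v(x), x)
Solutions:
 v(x) = C1*cos(x)^(3/5)


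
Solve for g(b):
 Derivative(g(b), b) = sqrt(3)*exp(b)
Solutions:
 g(b) = C1 + sqrt(3)*exp(b)


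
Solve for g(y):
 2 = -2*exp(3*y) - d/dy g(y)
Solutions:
 g(y) = C1 - 2*y - 2*exp(3*y)/3


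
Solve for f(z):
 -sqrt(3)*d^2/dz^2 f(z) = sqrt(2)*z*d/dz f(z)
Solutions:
 f(z) = C1 + C2*erf(6^(3/4)*z/6)


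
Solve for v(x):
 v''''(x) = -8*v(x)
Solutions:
 v(x) = (C1*sin(2^(1/4)*x) + C2*cos(2^(1/4)*x))*exp(-2^(1/4)*x) + (C3*sin(2^(1/4)*x) + C4*cos(2^(1/4)*x))*exp(2^(1/4)*x)


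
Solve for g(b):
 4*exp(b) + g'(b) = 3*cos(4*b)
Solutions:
 g(b) = C1 - 4*exp(b) + 3*sin(4*b)/4


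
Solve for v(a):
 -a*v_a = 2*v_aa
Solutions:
 v(a) = C1 + C2*erf(a/2)


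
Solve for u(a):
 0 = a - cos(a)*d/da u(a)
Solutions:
 u(a) = C1 + Integral(a/cos(a), a)


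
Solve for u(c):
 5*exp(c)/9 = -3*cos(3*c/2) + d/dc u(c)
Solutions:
 u(c) = C1 + 5*exp(c)/9 + 2*sin(3*c/2)


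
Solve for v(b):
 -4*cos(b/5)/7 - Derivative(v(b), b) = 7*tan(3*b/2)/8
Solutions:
 v(b) = C1 + 7*log(cos(3*b/2))/12 - 20*sin(b/5)/7


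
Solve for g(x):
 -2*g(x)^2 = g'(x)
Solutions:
 g(x) = 1/(C1 + 2*x)


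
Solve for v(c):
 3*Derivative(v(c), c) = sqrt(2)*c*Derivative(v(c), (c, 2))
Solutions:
 v(c) = C1 + C2*c^(1 + 3*sqrt(2)/2)


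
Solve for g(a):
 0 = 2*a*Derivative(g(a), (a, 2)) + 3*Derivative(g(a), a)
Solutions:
 g(a) = C1 + C2/sqrt(a)


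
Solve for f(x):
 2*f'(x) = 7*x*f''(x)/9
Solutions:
 f(x) = C1 + C2*x^(25/7)


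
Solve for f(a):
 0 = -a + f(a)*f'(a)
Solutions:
 f(a) = -sqrt(C1 + a^2)
 f(a) = sqrt(C1 + a^2)


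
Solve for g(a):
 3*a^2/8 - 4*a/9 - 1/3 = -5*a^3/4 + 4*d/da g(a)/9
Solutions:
 g(a) = C1 + 45*a^4/64 + 9*a^3/32 - a^2/2 - 3*a/4


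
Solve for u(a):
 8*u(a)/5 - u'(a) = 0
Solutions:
 u(a) = C1*exp(8*a/5)


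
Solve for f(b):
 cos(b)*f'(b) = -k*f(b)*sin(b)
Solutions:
 f(b) = C1*exp(k*log(cos(b)))


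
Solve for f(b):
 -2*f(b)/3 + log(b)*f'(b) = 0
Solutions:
 f(b) = C1*exp(2*li(b)/3)


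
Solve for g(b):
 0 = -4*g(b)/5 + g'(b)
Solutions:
 g(b) = C1*exp(4*b/5)


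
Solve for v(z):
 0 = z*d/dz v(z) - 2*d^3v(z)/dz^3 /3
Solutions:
 v(z) = C1 + Integral(C2*airyai(2^(2/3)*3^(1/3)*z/2) + C3*airybi(2^(2/3)*3^(1/3)*z/2), z)


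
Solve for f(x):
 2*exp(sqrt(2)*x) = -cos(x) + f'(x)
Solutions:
 f(x) = C1 + sqrt(2)*exp(sqrt(2)*x) + sin(x)


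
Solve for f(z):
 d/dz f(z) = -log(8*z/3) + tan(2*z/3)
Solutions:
 f(z) = C1 - z*log(z) - 3*z*log(2) + z + z*log(3) - 3*log(cos(2*z/3))/2


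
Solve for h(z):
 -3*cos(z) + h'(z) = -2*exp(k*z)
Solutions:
 h(z) = C1 + 3*sin(z) - 2*exp(k*z)/k


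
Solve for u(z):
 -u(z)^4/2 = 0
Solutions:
 u(z) = 0


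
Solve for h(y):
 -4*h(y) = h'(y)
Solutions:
 h(y) = C1*exp(-4*y)


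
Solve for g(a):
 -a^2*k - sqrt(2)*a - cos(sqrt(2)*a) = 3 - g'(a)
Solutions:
 g(a) = C1 + a^3*k/3 + sqrt(2)*a^2/2 + 3*a + sqrt(2)*sin(sqrt(2)*a)/2


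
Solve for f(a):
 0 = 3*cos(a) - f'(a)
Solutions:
 f(a) = C1 + 3*sin(a)


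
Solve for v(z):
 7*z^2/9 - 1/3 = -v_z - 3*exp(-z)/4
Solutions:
 v(z) = C1 - 7*z^3/27 + z/3 + 3*exp(-z)/4


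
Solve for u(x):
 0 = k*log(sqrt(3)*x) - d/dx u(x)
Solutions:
 u(x) = C1 + k*x*log(x) - k*x + k*x*log(3)/2


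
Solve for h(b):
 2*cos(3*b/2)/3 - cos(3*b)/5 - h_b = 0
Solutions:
 h(b) = C1 + 4*sin(3*b/2)/9 - sin(3*b)/15


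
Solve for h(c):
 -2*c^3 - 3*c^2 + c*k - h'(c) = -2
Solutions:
 h(c) = C1 - c^4/2 - c^3 + c^2*k/2 + 2*c


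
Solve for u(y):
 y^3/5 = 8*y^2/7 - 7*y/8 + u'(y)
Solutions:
 u(y) = C1 + y^4/20 - 8*y^3/21 + 7*y^2/16


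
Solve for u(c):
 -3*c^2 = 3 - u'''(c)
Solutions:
 u(c) = C1 + C2*c + C3*c^2 + c^5/20 + c^3/2


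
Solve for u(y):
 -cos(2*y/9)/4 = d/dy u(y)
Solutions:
 u(y) = C1 - 9*sin(2*y/9)/8


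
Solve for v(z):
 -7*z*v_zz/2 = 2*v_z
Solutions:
 v(z) = C1 + C2*z^(3/7)


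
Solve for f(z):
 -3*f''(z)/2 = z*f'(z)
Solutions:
 f(z) = C1 + C2*erf(sqrt(3)*z/3)


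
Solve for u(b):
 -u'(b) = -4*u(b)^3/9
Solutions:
 u(b) = -3*sqrt(2)*sqrt(-1/(C1 + 4*b))/2
 u(b) = 3*sqrt(2)*sqrt(-1/(C1 + 4*b))/2


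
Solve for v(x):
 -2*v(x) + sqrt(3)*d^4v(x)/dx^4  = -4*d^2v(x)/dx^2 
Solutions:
 v(x) = C1*exp(-sqrt(3)*x*sqrt(-2*sqrt(3) + sqrt(6)*sqrt(sqrt(3) + 2))/3) + C2*exp(sqrt(3)*x*sqrt(-2*sqrt(3) + sqrt(6)*sqrt(sqrt(3) + 2))/3) + C3*sin(sqrt(3)*x*sqrt(2*sqrt(3) + sqrt(6)*sqrt(sqrt(3) + 2))/3) + C4*cosh(sqrt(3)*x*sqrt(-sqrt(6)*sqrt(sqrt(3) + 2) - 2*sqrt(3))/3)


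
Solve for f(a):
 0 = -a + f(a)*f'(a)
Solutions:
 f(a) = -sqrt(C1 + a^2)
 f(a) = sqrt(C1 + a^2)


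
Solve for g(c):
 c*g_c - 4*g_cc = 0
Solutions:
 g(c) = C1 + C2*erfi(sqrt(2)*c/4)


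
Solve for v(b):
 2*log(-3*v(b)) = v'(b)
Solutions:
 -Integral(1/(log(-_y) + log(3)), (_y, v(b)))/2 = C1 - b


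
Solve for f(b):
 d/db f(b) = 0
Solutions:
 f(b) = C1


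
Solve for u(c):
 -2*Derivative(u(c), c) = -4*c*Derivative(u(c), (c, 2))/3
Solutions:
 u(c) = C1 + C2*c^(5/2)


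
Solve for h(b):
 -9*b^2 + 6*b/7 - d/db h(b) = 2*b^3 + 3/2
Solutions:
 h(b) = C1 - b^4/2 - 3*b^3 + 3*b^2/7 - 3*b/2


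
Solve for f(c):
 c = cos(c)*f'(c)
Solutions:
 f(c) = C1 + Integral(c/cos(c), c)


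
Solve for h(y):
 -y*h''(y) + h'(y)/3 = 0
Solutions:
 h(y) = C1 + C2*y^(4/3)


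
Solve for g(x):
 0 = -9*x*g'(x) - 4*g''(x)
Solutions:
 g(x) = C1 + C2*erf(3*sqrt(2)*x/4)


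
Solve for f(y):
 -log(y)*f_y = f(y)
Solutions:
 f(y) = C1*exp(-li(y))


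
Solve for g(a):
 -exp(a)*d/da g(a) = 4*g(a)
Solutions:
 g(a) = C1*exp(4*exp(-a))


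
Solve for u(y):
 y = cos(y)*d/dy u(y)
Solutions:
 u(y) = C1 + Integral(y/cos(y), y)


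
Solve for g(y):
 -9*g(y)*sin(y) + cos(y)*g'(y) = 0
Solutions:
 g(y) = C1/cos(y)^9


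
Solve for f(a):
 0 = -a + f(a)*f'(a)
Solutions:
 f(a) = -sqrt(C1 + a^2)
 f(a) = sqrt(C1 + a^2)


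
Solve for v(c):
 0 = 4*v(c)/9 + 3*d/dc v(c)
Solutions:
 v(c) = C1*exp(-4*c/27)


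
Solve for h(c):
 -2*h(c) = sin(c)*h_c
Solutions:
 h(c) = C1*(cos(c) + 1)/(cos(c) - 1)


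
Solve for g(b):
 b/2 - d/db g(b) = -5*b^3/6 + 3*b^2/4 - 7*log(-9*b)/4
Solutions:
 g(b) = C1 + 5*b^4/24 - b^3/4 + b^2/4 + 7*b*log(-b)/4 + 7*b*(-1 + 2*log(3))/4


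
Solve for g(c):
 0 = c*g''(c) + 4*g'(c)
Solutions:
 g(c) = C1 + C2/c^3


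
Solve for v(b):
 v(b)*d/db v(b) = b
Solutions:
 v(b) = -sqrt(C1 + b^2)
 v(b) = sqrt(C1 + b^2)


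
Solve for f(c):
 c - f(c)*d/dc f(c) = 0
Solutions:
 f(c) = -sqrt(C1 + c^2)
 f(c) = sqrt(C1 + c^2)


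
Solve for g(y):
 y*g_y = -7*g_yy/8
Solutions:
 g(y) = C1 + C2*erf(2*sqrt(7)*y/7)


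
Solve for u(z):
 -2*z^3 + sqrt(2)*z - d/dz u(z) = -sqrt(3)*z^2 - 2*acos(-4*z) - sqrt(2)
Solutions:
 u(z) = C1 - z^4/2 + sqrt(3)*z^3/3 + sqrt(2)*z^2/2 + 2*z*acos(-4*z) + sqrt(2)*z + sqrt(1 - 16*z^2)/2


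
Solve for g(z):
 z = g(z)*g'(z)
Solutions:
 g(z) = -sqrt(C1 + z^2)
 g(z) = sqrt(C1 + z^2)


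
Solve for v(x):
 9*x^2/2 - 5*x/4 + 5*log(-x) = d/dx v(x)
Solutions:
 v(x) = C1 + 3*x^3/2 - 5*x^2/8 + 5*x*log(-x) - 5*x


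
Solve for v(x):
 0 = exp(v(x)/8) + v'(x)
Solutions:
 v(x) = 8*log(1/(C1 + x)) + 24*log(2)


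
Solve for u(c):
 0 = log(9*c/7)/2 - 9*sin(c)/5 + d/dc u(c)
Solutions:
 u(c) = C1 - c*log(c)/2 - c*log(3) + c/2 + c*log(7)/2 - 9*cos(c)/5


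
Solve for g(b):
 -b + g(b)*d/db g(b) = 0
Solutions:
 g(b) = -sqrt(C1 + b^2)
 g(b) = sqrt(C1 + b^2)


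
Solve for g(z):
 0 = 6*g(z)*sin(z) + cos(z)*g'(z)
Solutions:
 g(z) = C1*cos(z)^6


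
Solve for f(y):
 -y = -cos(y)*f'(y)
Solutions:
 f(y) = C1 + Integral(y/cos(y), y)


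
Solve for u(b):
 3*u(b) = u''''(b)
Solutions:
 u(b) = C1*exp(-3^(1/4)*b) + C2*exp(3^(1/4)*b) + C3*sin(3^(1/4)*b) + C4*cos(3^(1/4)*b)


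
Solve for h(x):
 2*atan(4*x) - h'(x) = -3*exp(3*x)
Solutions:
 h(x) = C1 + 2*x*atan(4*x) + exp(3*x) - log(16*x^2 + 1)/4


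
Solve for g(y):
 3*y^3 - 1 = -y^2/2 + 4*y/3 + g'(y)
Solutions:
 g(y) = C1 + 3*y^4/4 + y^3/6 - 2*y^2/3 - y


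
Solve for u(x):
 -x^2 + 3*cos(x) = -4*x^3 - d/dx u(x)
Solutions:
 u(x) = C1 - x^4 + x^3/3 - 3*sin(x)


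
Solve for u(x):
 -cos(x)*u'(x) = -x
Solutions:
 u(x) = C1 + Integral(x/cos(x), x)


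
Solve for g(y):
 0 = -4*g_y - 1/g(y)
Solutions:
 g(y) = -sqrt(C1 - 2*y)/2
 g(y) = sqrt(C1 - 2*y)/2


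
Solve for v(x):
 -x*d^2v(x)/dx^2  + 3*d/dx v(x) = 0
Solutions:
 v(x) = C1 + C2*x^4


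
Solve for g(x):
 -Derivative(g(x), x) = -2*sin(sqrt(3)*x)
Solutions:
 g(x) = C1 - 2*sqrt(3)*cos(sqrt(3)*x)/3


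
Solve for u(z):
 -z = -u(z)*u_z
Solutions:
 u(z) = -sqrt(C1 + z^2)
 u(z) = sqrt(C1 + z^2)


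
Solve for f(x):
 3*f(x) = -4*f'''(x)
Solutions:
 f(x) = C3*exp(-6^(1/3)*x/2) + (C1*sin(2^(1/3)*3^(5/6)*x/4) + C2*cos(2^(1/3)*3^(5/6)*x/4))*exp(6^(1/3)*x/4)


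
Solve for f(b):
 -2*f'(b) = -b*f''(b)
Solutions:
 f(b) = C1 + C2*b^3


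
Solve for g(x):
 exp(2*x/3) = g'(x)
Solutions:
 g(x) = C1 + 3*exp(2*x/3)/2


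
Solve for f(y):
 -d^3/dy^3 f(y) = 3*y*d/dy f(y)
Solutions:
 f(y) = C1 + Integral(C2*airyai(-3^(1/3)*y) + C3*airybi(-3^(1/3)*y), y)


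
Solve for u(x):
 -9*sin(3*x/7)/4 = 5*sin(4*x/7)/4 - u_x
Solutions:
 u(x) = C1 - 21*cos(3*x/7)/4 - 35*cos(4*x/7)/16


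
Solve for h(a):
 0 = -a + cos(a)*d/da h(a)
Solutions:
 h(a) = C1 + Integral(a/cos(a), a)


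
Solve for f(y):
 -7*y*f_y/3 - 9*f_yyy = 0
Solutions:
 f(y) = C1 + Integral(C2*airyai(-7^(1/3)*y/3) + C3*airybi(-7^(1/3)*y/3), y)


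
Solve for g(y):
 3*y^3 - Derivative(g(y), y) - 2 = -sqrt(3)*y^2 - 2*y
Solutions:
 g(y) = C1 + 3*y^4/4 + sqrt(3)*y^3/3 + y^2 - 2*y


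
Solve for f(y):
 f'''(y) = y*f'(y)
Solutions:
 f(y) = C1 + Integral(C2*airyai(y) + C3*airybi(y), y)


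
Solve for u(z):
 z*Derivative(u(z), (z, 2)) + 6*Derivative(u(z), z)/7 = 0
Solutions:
 u(z) = C1 + C2*z^(1/7)


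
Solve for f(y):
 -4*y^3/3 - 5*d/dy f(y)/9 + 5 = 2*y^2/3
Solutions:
 f(y) = C1 - 3*y^4/5 - 2*y^3/5 + 9*y


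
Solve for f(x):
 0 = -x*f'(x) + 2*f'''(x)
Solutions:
 f(x) = C1 + Integral(C2*airyai(2^(2/3)*x/2) + C3*airybi(2^(2/3)*x/2), x)


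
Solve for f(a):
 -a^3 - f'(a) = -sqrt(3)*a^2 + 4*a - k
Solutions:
 f(a) = C1 - a^4/4 + sqrt(3)*a^3/3 - 2*a^2 + a*k


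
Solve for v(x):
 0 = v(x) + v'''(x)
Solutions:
 v(x) = C3*exp(-x) + (C1*sin(sqrt(3)*x/2) + C2*cos(sqrt(3)*x/2))*exp(x/2)


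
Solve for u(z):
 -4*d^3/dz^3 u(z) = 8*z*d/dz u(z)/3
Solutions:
 u(z) = C1 + Integral(C2*airyai(-2^(1/3)*3^(2/3)*z/3) + C3*airybi(-2^(1/3)*3^(2/3)*z/3), z)


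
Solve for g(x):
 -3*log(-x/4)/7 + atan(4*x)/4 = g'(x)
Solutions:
 g(x) = C1 - 3*x*log(-x)/7 + x*atan(4*x)/4 + 3*x/7 + 6*x*log(2)/7 - log(16*x^2 + 1)/32


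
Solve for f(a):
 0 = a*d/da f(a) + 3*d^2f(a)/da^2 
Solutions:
 f(a) = C1 + C2*erf(sqrt(6)*a/6)


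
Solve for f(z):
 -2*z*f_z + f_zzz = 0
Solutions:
 f(z) = C1 + Integral(C2*airyai(2^(1/3)*z) + C3*airybi(2^(1/3)*z), z)


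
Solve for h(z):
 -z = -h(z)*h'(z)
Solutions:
 h(z) = -sqrt(C1 + z^2)
 h(z) = sqrt(C1 + z^2)


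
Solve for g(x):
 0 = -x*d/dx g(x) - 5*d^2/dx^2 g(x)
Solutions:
 g(x) = C1 + C2*erf(sqrt(10)*x/10)


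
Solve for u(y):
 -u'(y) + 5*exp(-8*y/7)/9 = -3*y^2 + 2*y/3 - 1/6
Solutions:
 u(y) = C1 + y^3 - y^2/3 + y/6 - 35*exp(-8*y/7)/72


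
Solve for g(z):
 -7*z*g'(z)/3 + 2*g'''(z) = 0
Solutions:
 g(z) = C1 + Integral(C2*airyai(6^(2/3)*7^(1/3)*z/6) + C3*airybi(6^(2/3)*7^(1/3)*z/6), z)


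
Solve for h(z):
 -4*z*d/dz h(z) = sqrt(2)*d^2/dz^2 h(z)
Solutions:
 h(z) = C1 + C2*erf(2^(1/4)*z)


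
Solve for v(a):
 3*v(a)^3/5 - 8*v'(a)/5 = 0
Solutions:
 v(a) = -2*sqrt(-1/(C1 + 3*a))
 v(a) = 2*sqrt(-1/(C1 + 3*a))


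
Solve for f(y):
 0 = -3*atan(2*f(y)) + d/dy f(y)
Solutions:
 Integral(1/atan(2*_y), (_y, f(y))) = C1 + 3*y


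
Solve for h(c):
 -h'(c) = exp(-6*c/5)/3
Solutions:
 h(c) = C1 + 5*exp(-6*c/5)/18


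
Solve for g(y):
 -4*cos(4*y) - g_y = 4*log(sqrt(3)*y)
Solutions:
 g(y) = C1 - 4*y*log(y) - 2*y*log(3) + 4*y - sin(4*y)


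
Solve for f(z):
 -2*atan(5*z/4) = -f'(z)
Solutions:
 f(z) = C1 + 2*z*atan(5*z/4) - 4*log(25*z^2 + 16)/5


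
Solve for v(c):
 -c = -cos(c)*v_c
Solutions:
 v(c) = C1 + Integral(c/cos(c), c)


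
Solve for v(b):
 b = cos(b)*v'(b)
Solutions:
 v(b) = C1 + Integral(b/cos(b), b)


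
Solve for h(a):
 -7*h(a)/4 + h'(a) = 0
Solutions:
 h(a) = C1*exp(7*a/4)


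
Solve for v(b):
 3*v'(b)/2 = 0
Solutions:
 v(b) = C1


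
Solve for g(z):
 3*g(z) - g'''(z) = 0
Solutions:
 g(z) = C3*exp(3^(1/3)*z) + (C1*sin(3^(5/6)*z/2) + C2*cos(3^(5/6)*z/2))*exp(-3^(1/3)*z/2)


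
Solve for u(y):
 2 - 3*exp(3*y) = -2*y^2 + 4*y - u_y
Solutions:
 u(y) = C1 - 2*y^3/3 + 2*y^2 - 2*y + exp(3*y)


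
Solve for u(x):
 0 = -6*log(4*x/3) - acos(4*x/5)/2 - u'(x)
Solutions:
 u(x) = C1 - 6*x*log(x) - x*acos(4*x/5)/2 - 12*x*log(2) + 6*x + 6*x*log(3) + sqrt(25 - 16*x^2)/8


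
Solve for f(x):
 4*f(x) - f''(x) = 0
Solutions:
 f(x) = C1*exp(-2*x) + C2*exp(2*x)


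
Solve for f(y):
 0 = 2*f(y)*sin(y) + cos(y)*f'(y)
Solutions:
 f(y) = C1*cos(y)^2


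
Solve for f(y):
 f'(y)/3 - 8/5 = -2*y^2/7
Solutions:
 f(y) = C1 - 2*y^3/7 + 24*y/5


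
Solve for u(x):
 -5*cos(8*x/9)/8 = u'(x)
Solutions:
 u(x) = C1 - 45*sin(8*x/9)/64


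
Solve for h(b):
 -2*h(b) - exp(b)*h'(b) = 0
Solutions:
 h(b) = C1*exp(2*exp(-b))


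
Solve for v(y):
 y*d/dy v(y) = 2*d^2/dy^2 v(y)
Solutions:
 v(y) = C1 + C2*erfi(y/2)


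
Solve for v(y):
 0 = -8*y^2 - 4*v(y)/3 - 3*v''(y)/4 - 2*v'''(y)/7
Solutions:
 v(y) = C1*exp(y*(-42 + 21*147^(1/3)/(32*sqrt(403) + 659)^(1/3) + 63^(1/3)*(32*sqrt(403) + 659)^(1/3))/48)*sin(3^(1/6)*7^(1/3)*y*(-(32*sqrt(403) + 659)^(1/3) + 7*3^(2/3)*7^(1/3)/(32*sqrt(403) + 659)^(1/3))/16) + C2*exp(y*(-42 + 21*147^(1/3)/(32*sqrt(403) + 659)^(1/3) + 63^(1/3)*(32*sqrt(403) + 659)^(1/3))/48)*cos(3^(1/6)*7^(1/3)*y*(-(32*sqrt(403) + 659)^(1/3) + 7*3^(2/3)*7^(1/3)/(32*sqrt(403) + 659)^(1/3))/16) + C3*exp(-y*(21*147^(1/3)/(32*sqrt(403) + 659)^(1/3) + 21 + 63^(1/3)*(32*sqrt(403) + 659)^(1/3))/24) - 6*y^2 + 27/4


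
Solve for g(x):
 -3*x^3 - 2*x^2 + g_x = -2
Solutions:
 g(x) = C1 + 3*x^4/4 + 2*x^3/3 - 2*x


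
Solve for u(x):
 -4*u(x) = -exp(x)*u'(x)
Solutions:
 u(x) = C1*exp(-4*exp(-x))


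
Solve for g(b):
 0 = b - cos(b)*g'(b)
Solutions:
 g(b) = C1 + Integral(b/cos(b), b)


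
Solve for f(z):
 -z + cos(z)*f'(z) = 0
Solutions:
 f(z) = C1 + Integral(z/cos(z), z)


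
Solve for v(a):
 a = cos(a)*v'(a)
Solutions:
 v(a) = C1 + Integral(a/cos(a), a)


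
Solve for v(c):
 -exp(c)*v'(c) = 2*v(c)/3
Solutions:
 v(c) = C1*exp(2*exp(-c)/3)


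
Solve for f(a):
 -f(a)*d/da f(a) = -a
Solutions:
 f(a) = -sqrt(C1 + a^2)
 f(a) = sqrt(C1 + a^2)


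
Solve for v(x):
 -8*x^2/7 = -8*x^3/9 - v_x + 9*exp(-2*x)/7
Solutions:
 v(x) = C1 - 2*x^4/9 + 8*x^3/21 - 9*exp(-2*x)/14


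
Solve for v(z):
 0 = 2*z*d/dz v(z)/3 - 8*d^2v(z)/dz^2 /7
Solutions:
 v(z) = C1 + C2*erfi(sqrt(42)*z/12)


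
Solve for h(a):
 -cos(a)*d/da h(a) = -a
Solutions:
 h(a) = C1 + Integral(a/cos(a), a)


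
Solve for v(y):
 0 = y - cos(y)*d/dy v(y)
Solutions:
 v(y) = C1 + Integral(y/cos(y), y)


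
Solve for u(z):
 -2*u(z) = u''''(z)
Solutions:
 u(z) = (C1*sin(2^(3/4)*z/2) + C2*cos(2^(3/4)*z/2))*exp(-2^(3/4)*z/2) + (C3*sin(2^(3/4)*z/2) + C4*cos(2^(3/4)*z/2))*exp(2^(3/4)*z/2)


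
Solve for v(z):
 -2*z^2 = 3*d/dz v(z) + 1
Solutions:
 v(z) = C1 - 2*z^3/9 - z/3


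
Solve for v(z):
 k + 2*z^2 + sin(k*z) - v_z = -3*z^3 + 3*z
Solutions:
 v(z) = C1 + k*z + 3*z^4/4 + 2*z^3/3 - 3*z^2/2 - cos(k*z)/k


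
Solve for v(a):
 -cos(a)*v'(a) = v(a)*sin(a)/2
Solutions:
 v(a) = C1*sqrt(cos(a))


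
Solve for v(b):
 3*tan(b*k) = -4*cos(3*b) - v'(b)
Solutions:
 v(b) = C1 - 3*Piecewise((-log(cos(b*k))/k, Ne(k, 0)), (0, True)) - 4*sin(3*b)/3


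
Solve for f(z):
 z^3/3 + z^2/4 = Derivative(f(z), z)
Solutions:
 f(z) = C1 + z^4/12 + z^3/12


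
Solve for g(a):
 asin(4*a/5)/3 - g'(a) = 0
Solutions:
 g(a) = C1 + a*asin(4*a/5)/3 + sqrt(25 - 16*a^2)/12


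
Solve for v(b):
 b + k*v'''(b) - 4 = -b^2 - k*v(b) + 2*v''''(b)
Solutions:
 v(b) = C1*exp(b*Piecewise((k/8 - sqrt(k^2/16 - (k^3)^(1/3)/2)/2 - sqrt(-k^3/(32*sqrt(k^2/16 - (k^3)^(1/3)/2)) + k^2/8 + (k^3)^(1/3)/2)/2, Eq(k, 0)), (k/8 - sqrt(k^2/16 - k/(3*(-k^3/128 + sqrt(k^6/16384 + k^3/216))^(1/3)) + 2*(-k^3/128 + sqrt(k^6/16384 + k^3/216))^(1/3))/2 - sqrt(-k^3/(32*sqrt(k^2/16 - k/(3*(-k^3/128 + sqrt(k^6/16384 + k^3/216))^(1/3)) + 2*(-k^3/128 + sqrt(k^6/16384 + k^3/216))^(1/3))) + k^2/8 + k/(3*(-k^3/128 + sqrt(k^6/16384 + k^3/216))^(1/3)) - 2*(-k^3/128 + sqrt(k^6/16384 + k^3/216))^(1/3))/2, True))) + C2*exp(b*Piecewise((k/8 - sqrt(k^2/16 - (k^3)^(1/3)/2)/2 + sqrt(-k^3/(32*sqrt(k^2/16 - (k^3)^(1/3)/2)) + k^2/8 + (k^3)^(1/3)/2)/2, Eq(k, 0)), (k/8 - sqrt(k^2/16 - k/(3*(-k^3/128 + sqrt(k^6/16384 + k^3/216))^(1/3)) + 2*(-k^3/128 + sqrt(k^6/16384 + k^3/216))^(1/3))/2 + sqrt(-k^3/(32*sqrt(k^2/16 - k/(3*(-k^3/128 + sqrt(k^6/16384 + k^3/216))^(1/3)) + 2*(-k^3/128 + sqrt(k^6/16384 + k^3/216))^(1/3))) + k^2/8 + k/(3*(-k^3/128 + sqrt(k^6/16384 + k^3/216))^(1/3)) - 2*(-k^3/128 + sqrt(k^6/16384 + k^3/216))^(1/3))/2, True))) + C3*exp(b*Piecewise((k/8 + sqrt(k^2/16 - (k^3)^(1/3)/2)/2 - sqrt(k^3/(32*sqrt(k^2/16 - (k^3)^(1/3)/2)) + k^2/8 + (k^3)^(1/3)/2)/2, Eq(k, 0)), (k/8 + sqrt(k^2/16 - k/(3*(-k^3/128 + sqrt(k^6/16384 + k^3/216))^(1/3)) + 2*(-k^3/128 + sqrt(k^6/16384 + k^3/216))^(1/3))/2 - sqrt(k^3/(32*sqrt(k^2/16 - k/(3*(-k^3/128 + sqrt(k^6/16384 + k^3/216))^(1/3)) + 2*(-k^3/128 + sqrt(k^6/16384 + k^3/216))^(1/3))) + k^2/8 + k/(3*(-k^3/128 + sqrt(k^6/16384 + k^3/216))^(1/3)) - 2*(-k^3/128 + sqrt(k^6/16384 + k^3/216))^(1/3))/2, True))) + C4*exp(b*Piecewise((k/8 + sqrt(k^2/16 - (k^3)^(1/3)/2)/2 + sqrt(k^3/(32*sqrt(k^2/16 - (k^3)^(1/3)/2)) + k^2/8 + (k^3)^(1/3)/2)/2, Eq(k, 0)), (k/8 + sqrt(k^2/16 - k/(3*(-k^3/128 + sqrt(k^6/16384 + k^3/216))^(1/3)) + 2*(-k^3/128 + sqrt(k^6/16384 + k^3/216))^(1/3))/2 + sqrt(k^3/(32*sqrt(k^2/16 - k/(3*(-k^3/128 + sqrt(k^6/16384 + k^3/216))^(1/3)) + 2*(-k^3/128 + sqrt(k^6/16384 + k^3/216))^(1/3))) + k^2/8 + k/(3*(-k^3/128 + sqrt(k^6/16384 + k^3/216))^(1/3)) - 2*(-k^3/128 + sqrt(k^6/16384 + k^3/216))^(1/3))/2, True))) - b^2/k - b/k + 4/k


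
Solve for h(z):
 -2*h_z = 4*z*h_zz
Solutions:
 h(z) = C1 + C2*sqrt(z)


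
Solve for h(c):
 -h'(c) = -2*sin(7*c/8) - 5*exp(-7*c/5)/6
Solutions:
 h(c) = C1 - 16*cos(7*c/8)/7 - 25*exp(-7*c/5)/42


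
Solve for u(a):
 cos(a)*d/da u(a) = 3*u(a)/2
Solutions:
 u(a) = C1*(sin(a) + 1)^(3/4)/(sin(a) - 1)^(3/4)


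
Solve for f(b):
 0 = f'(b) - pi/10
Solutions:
 f(b) = C1 + pi*b/10


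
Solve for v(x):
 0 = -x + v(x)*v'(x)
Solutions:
 v(x) = -sqrt(C1 + x^2)
 v(x) = sqrt(C1 + x^2)


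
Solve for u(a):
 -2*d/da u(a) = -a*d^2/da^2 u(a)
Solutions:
 u(a) = C1 + C2*a^3


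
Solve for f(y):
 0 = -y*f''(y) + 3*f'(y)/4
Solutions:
 f(y) = C1 + C2*y^(7/4)


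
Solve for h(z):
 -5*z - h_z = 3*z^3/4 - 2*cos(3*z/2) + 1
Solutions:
 h(z) = C1 - 3*z^4/16 - 5*z^2/2 - z + 4*sin(3*z/2)/3


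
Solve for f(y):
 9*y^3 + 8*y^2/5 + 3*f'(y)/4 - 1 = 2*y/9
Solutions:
 f(y) = C1 - 3*y^4 - 32*y^3/45 + 4*y^2/27 + 4*y/3


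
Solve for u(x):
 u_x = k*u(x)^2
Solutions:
 u(x) = -1/(C1 + k*x)


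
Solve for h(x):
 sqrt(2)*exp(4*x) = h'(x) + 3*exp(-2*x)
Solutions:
 h(x) = C1 + sqrt(2)*exp(4*x)/4 + 3*exp(-2*x)/2


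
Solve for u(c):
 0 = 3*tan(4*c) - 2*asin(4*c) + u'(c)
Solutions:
 u(c) = C1 + 2*c*asin(4*c) + sqrt(1 - 16*c^2)/2 + 3*log(cos(4*c))/4


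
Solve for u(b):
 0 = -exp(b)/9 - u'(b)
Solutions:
 u(b) = C1 - exp(b)/9


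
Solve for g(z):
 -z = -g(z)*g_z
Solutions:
 g(z) = -sqrt(C1 + z^2)
 g(z) = sqrt(C1 + z^2)


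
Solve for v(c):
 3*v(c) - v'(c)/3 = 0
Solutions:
 v(c) = C1*exp(9*c)


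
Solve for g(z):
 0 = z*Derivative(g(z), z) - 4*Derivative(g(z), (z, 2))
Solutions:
 g(z) = C1 + C2*erfi(sqrt(2)*z/4)


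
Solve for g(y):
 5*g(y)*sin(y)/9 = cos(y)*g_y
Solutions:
 g(y) = C1/cos(y)^(5/9)


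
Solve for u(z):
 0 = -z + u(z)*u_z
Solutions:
 u(z) = -sqrt(C1 + z^2)
 u(z) = sqrt(C1 + z^2)


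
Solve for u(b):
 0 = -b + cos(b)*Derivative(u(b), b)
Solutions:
 u(b) = C1 + Integral(b/cos(b), b)


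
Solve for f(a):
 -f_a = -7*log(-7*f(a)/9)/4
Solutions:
 -4*Integral(1/(log(-_y) - 2*log(3) + log(7)), (_y, f(a)))/7 = C1 - a


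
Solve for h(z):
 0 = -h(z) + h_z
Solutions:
 h(z) = C1*exp(z)


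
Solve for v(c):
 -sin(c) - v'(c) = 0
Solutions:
 v(c) = C1 + cos(c)


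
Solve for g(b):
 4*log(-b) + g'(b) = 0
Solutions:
 g(b) = C1 - 4*b*log(-b) + 4*b


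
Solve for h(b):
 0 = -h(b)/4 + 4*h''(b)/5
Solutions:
 h(b) = C1*exp(-sqrt(5)*b/4) + C2*exp(sqrt(5)*b/4)


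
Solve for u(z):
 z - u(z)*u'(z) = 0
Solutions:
 u(z) = -sqrt(C1 + z^2)
 u(z) = sqrt(C1 + z^2)


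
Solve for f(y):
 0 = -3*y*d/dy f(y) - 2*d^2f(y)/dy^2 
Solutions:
 f(y) = C1 + C2*erf(sqrt(3)*y/2)


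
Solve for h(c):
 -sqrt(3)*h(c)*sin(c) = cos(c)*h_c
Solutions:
 h(c) = C1*cos(c)^(sqrt(3))


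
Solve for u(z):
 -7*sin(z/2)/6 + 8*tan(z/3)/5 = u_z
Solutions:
 u(z) = C1 - 24*log(cos(z/3))/5 + 7*cos(z/2)/3


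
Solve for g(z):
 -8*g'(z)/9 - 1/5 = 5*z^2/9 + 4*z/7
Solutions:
 g(z) = C1 - 5*z^3/24 - 9*z^2/28 - 9*z/40


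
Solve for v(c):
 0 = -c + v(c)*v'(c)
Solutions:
 v(c) = -sqrt(C1 + c^2)
 v(c) = sqrt(C1 + c^2)


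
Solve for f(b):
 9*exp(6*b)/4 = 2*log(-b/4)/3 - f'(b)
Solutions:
 f(b) = C1 + 2*b*log(-b)/3 + 2*b*(-2*log(2) - 1)/3 - 3*exp(6*b)/8


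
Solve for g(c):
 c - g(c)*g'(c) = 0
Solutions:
 g(c) = -sqrt(C1 + c^2)
 g(c) = sqrt(C1 + c^2)


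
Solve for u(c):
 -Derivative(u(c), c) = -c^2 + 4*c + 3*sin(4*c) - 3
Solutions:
 u(c) = C1 + c^3/3 - 2*c^2 + 3*c + 3*cos(4*c)/4


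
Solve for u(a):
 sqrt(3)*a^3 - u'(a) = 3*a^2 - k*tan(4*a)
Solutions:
 u(a) = C1 + sqrt(3)*a^4/4 - a^3 - k*log(cos(4*a))/4


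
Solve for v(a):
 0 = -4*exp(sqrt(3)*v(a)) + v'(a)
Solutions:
 v(a) = sqrt(3)*(2*log(-1/(C1 + 4*a)) - log(3))/6


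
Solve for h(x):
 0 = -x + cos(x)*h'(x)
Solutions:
 h(x) = C1 + Integral(x/cos(x), x)


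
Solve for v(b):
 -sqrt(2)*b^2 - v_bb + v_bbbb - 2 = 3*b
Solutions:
 v(b) = C1 + C2*b + C3*exp(-b) + C4*exp(b) - sqrt(2)*b^4/12 - b^3/2 + b^2*(-sqrt(2) - 1)


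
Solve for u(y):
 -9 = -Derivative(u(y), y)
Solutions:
 u(y) = C1 + 9*y


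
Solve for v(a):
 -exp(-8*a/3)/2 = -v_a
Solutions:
 v(a) = C1 - 3*exp(-8*a/3)/16


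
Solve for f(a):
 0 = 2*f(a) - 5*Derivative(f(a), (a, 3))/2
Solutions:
 f(a) = C3*exp(10^(2/3)*a/5) + (C1*sin(10^(2/3)*sqrt(3)*a/10) + C2*cos(10^(2/3)*sqrt(3)*a/10))*exp(-10^(2/3)*a/10)


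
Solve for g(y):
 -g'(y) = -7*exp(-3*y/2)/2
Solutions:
 g(y) = C1 - 7*exp(-3*y/2)/3


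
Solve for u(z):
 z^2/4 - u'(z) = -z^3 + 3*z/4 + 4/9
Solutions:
 u(z) = C1 + z^4/4 + z^3/12 - 3*z^2/8 - 4*z/9


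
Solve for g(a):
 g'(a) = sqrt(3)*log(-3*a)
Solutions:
 g(a) = C1 + sqrt(3)*a*log(-a) + sqrt(3)*a*(-1 + log(3))


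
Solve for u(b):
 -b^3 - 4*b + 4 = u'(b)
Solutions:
 u(b) = C1 - b^4/4 - 2*b^2 + 4*b


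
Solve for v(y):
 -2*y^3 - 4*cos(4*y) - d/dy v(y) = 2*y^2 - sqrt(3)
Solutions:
 v(y) = C1 - y^4/2 - 2*y^3/3 + sqrt(3)*y - sin(4*y)


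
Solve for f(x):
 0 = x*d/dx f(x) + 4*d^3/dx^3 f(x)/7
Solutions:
 f(x) = C1 + Integral(C2*airyai(-14^(1/3)*x/2) + C3*airybi(-14^(1/3)*x/2), x)


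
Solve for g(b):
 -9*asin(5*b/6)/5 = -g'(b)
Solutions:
 g(b) = C1 + 9*b*asin(5*b/6)/5 + 9*sqrt(36 - 25*b^2)/25


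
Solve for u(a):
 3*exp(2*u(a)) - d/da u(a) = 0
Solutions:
 u(a) = log(-sqrt(-1/(C1 + 3*a))) - log(2)/2
 u(a) = log(-1/(C1 + 3*a))/2 - log(2)/2


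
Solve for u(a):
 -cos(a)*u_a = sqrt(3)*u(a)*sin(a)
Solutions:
 u(a) = C1*cos(a)^(sqrt(3))


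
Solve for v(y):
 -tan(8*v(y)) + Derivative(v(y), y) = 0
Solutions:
 v(y) = -asin(C1*exp(8*y))/8 + pi/8
 v(y) = asin(C1*exp(8*y))/8


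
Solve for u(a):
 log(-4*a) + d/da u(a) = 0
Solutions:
 u(a) = C1 - a*log(-a) + a*(1 - 2*log(2))


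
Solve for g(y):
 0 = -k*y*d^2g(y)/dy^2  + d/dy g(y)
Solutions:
 g(y) = C1 + y^(((re(k) + 1)*re(k) + im(k)^2)/(re(k)^2 + im(k)^2))*(C2*sin(log(y)*Abs(im(k))/(re(k)^2 + im(k)^2)) + C3*cos(log(y)*im(k)/(re(k)^2 + im(k)^2)))


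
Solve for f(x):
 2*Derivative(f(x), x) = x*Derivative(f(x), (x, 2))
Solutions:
 f(x) = C1 + C2*x^3


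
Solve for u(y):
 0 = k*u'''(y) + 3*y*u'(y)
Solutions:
 u(y) = C1 + Integral(C2*airyai(3^(1/3)*y*(-1/k)^(1/3)) + C3*airybi(3^(1/3)*y*(-1/k)^(1/3)), y)


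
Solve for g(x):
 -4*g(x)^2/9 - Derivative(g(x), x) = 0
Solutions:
 g(x) = 9/(C1 + 4*x)


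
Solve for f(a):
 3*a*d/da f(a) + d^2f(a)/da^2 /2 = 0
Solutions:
 f(a) = C1 + C2*erf(sqrt(3)*a)


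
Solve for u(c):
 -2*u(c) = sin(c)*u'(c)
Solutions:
 u(c) = C1*(cos(c) + 1)/(cos(c) - 1)


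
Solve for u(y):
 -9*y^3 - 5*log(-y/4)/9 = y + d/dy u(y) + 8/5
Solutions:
 u(y) = C1 - 9*y^4/4 - y^2/2 - 5*y*log(-y)/9 + y*(-47 + 50*log(2))/45


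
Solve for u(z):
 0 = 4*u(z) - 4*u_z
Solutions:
 u(z) = C1*exp(z)


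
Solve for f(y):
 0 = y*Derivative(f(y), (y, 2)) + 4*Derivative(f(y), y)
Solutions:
 f(y) = C1 + C2/y^3


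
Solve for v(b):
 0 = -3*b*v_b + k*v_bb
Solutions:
 v(b) = C1 + C2*erf(sqrt(6)*b*sqrt(-1/k)/2)/sqrt(-1/k)


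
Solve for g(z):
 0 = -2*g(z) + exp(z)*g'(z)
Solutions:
 g(z) = C1*exp(-2*exp(-z))


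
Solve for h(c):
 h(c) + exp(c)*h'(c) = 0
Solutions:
 h(c) = C1*exp(exp(-c))


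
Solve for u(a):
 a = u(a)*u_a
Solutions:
 u(a) = -sqrt(C1 + a^2)
 u(a) = sqrt(C1 + a^2)


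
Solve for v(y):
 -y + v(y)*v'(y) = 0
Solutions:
 v(y) = -sqrt(C1 + y^2)
 v(y) = sqrt(C1 + y^2)


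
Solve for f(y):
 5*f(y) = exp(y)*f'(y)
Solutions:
 f(y) = C1*exp(-5*exp(-y))


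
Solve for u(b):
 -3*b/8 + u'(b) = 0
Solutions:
 u(b) = C1 + 3*b^2/16


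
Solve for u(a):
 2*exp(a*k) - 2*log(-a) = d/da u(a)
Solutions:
 u(a) = C1 - 2*a*log(-a) + 2*a + Piecewise((2*exp(a*k)/k, Ne(k, 0)), (2*a, True))


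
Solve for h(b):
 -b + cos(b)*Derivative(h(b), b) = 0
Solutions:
 h(b) = C1 + Integral(b/cos(b), b)


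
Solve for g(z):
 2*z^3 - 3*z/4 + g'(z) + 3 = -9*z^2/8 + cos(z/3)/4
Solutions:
 g(z) = C1 - z^4/2 - 3*z^3/8 + 3*z^2/8 - 3*z + 3*sin(z/3)/4


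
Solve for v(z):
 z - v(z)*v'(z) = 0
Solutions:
 v(z) = -sqrt(C1 + z^2)
 v(z) = sqrt(C1 + z^2)


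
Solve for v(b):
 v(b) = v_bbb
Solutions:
 v(b) = C3*exp(b) + (C1*sin(sqrt(3)*b/2) + C2*cos(sqrt(3)*b/2))*exp(-b/2)


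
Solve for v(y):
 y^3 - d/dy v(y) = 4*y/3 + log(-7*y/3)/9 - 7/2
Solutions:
 v(y) = C1 + y^4/4 - 2*y^2/3 - y*log(-y)/9 + y*(-2*log(7) + 2*log(3) + 65)/18


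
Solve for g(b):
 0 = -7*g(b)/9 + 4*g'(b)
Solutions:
 g(b) = C1*exp(7*b/36)


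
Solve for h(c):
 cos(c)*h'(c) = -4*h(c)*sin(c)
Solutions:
 h(c) = C1*cos(c)^4


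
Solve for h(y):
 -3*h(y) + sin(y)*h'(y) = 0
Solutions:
 h(y) = C1*(cos(y) - 1)^(3/2)/(cos(y) + 1)^(3/2)


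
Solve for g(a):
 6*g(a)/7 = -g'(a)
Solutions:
 g(a) = C1*exp(-6*a/7)


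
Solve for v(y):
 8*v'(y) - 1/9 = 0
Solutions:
 v(y) = C1 + y/72


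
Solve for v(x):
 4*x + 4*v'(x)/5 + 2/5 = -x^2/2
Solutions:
 v(x) = C1 - 5*x^3/24 - 5*x^2/2 - x/2


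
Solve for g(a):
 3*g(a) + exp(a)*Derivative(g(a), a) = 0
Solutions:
 g(a) = C1*exp(3*exp(-a))


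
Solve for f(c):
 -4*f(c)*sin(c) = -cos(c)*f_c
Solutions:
 f(c) = C1/cos(c)^4


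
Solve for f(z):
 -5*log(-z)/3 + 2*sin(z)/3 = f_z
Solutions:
 f(z) = C1 - 5*z*log(-z)/3 + 5*z/3 - 2*cos(z)/3


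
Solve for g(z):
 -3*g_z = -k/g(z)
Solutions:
 g(z) = -sqrt(C1 + 6*k*z)/3
 g(z) = sqrt(C1 + 6*k*z)/3


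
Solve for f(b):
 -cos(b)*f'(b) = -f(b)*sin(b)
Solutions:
 f(b) = C1/cos(b)


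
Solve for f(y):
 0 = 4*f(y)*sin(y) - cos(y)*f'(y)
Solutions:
 f(y) = C1/cos(y)^4


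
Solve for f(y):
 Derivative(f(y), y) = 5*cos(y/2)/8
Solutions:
 f(y) = C1 + 5*sin(y/2)/4


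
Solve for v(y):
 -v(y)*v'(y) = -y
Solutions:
 v(y) = -sqrt(C1 + y^2)
 v(y) = sqrt(C1 + y^2)


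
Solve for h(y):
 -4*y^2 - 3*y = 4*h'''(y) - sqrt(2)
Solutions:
 h(y) = C1 + C2*y + C3*y^2 - y^5/60 - y^4/32 + sqrt(2)*y^3/24


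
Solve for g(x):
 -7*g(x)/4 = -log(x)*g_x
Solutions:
 g(x) = C1*exp(7*li(x)/4)


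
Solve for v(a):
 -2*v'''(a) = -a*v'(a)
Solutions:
 v(a) = C1 + Integral(C2*airyai(2^(2/3)*a/2) + C3*airybi(2^(2/3)*a/2), a)


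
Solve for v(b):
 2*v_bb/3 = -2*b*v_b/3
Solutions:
 v(b) = C1 + C2*erf(sqrt(2)*b/2)


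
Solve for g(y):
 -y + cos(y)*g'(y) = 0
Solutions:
 g(y) = C1 + Integral(y/cos(y), y)


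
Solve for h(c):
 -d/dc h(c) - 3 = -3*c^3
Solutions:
 h(c) = C1 + 3*c^4/4 - 3*c


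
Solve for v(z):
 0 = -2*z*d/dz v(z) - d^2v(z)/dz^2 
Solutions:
 v(z) = C1 + C2*erf(z)


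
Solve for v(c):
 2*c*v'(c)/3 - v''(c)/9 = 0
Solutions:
 v(c) = C1 + C2*erfi(sqrt(3)*c)


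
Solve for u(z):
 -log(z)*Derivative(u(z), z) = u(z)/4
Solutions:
 u(z) = C1*exp(-li(z)/4)


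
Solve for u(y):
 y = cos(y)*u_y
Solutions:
 u(y) = C1 + Integral(y/cos(y), y)


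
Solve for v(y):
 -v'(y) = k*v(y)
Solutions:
 v(y) = C1*exp(-k*y)


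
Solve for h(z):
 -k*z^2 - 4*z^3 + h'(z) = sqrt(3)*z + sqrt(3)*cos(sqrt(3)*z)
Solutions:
 h(z) = C1 + k*z^3/3 + z^4 + sqrt(3)*z^2/2 + sin(sqrt(3)*z)


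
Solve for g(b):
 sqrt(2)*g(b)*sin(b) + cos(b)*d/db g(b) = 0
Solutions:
 g(b) = C1*cos(b)^(sqrt(2))


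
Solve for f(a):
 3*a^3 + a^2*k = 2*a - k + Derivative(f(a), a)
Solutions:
 f(a) = C1 + 3*a^4/4 + a^3*k/3 - a^2 + a*k


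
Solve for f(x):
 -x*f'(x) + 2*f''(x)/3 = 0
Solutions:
 f(x) = C1 + C2*erfi(sqrt(3)*x/2)


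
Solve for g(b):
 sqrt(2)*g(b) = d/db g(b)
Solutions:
 g(b) = C1*exp(sqrt(2)*b)


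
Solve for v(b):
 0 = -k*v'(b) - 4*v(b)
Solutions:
 v(b) = C1*exp(-4*b/k)


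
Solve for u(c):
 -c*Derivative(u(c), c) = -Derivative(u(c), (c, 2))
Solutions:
 u(c) = C1 + C2*erfi(sqrt(2)*c/2)


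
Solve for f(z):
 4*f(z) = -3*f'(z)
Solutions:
 f(z) = C1*exp(-4*z/3)


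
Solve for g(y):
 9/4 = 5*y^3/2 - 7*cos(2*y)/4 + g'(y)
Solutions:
 g(y) = C1 - 5*y^4/8 + 9*y/4 + 7*sin(2*y)/8


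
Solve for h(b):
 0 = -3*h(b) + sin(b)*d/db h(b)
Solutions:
 h(b) = C1*(cos(b) - 1)^(3/2)/(cos(b) + 1)^(3/2)


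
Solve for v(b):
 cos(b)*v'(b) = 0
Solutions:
 v(b) = C1


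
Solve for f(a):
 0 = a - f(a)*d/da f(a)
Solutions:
 f(a) = -sqrt(C1 + a^2)
 f(a) = sqrt(C1 + a^2)


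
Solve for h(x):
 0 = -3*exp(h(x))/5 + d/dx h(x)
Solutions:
 h(x) = log(-1/(C1 + 3*x)) + log(5)


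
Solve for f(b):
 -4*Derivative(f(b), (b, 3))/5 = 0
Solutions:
 f(b) = C1 + C2*b + C3*b^2


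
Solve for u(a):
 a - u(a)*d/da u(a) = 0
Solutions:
 u(a) = -sqrt(C1 + a^2)
 u(a) = sqrt(C1 + a^2)


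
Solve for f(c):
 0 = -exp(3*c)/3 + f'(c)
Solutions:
 f(c) = C1 + exp(3*c)/9


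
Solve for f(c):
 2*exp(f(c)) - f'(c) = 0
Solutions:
 f(c) = log(-1/(C1 + 2*c))
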